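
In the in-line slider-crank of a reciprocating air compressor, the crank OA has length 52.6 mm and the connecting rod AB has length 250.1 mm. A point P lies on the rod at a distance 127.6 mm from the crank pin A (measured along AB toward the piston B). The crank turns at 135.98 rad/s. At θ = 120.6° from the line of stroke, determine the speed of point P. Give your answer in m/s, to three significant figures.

6.08

ω = 136 rad/s.  Crank-pin speed |V_A| = rω = 7.1525 m/s, perpendicular to OA.
Rod angle: sinφ = −(r/L) sinθ ⇒ φ = -10.430°; ω_rod = −rω cosθ/√(L²−r²sin²θ) = +14.803 rad/s.
V_P = V_A + ω_rod × AP, with AP = 0.1276 m along the rod.
Components: V_Px = −rω sinθ − a·ω_rod·sinφ = -5.8146 m/s;  V_Py = rω cosθ + a·ω_rod·cosφ = -1.7833 m/s.
|V_P| = √(V_Px² + V_Py²) = 6.0819 m/s.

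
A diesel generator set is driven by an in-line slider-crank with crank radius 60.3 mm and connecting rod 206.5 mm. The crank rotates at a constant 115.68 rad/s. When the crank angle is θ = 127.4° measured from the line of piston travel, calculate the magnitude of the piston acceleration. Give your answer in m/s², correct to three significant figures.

549

ω = 115.7 rad/s
x(θ) = r cosθ + √(L² − r² sin²θ); with ω constant, a = ω²·d²x/dθ².
d²x/dθ² = −r cosθ − r²(cos2θ)/√u − r⁴ sin²2θ/(4u^{3/2}),  u = L² − r² sin²θ = 0.0403475 m².
Substituting r = 0.0603 m, L = 0.2065 m, θ = 127.4°: d²x/dθ² = +0.040991 m.
a = ω²·d²x/dθ² = (115.7)²·(+0.040991) = +548.54 m/s²;  |a| = 548.54 m/s².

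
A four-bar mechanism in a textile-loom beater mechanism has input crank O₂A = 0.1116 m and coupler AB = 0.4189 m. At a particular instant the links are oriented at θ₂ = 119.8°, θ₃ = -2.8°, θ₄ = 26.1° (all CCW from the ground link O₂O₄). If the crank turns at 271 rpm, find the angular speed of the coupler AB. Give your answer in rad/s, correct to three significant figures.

ω₂ = 28.38 rad/s (from 271 rpm).
Differentiating the loop-closure r₂e^{iθ₂}+r₃e^{iθ₃}=r₁+r₄e^{iθ₄} gives r₂ω₂e^{iθ₂}+r₃ω₃e^{iθ₃}=r₄ω₄e^{iθ₄}.
Eliminating the other unknown: ω₃ = r₂ω₂ sin(θ₄−θ₂) / [r₃ sin(θ₃−θ₄)].
Numerator sine = -0.99792; denominator sine = -0.48328.
Result = 0.1116·28.38·(-0.99792) / (0.4189·(-0.48328)) = +15.611 rad/s; magnitude 15.611 rad/s.

15.6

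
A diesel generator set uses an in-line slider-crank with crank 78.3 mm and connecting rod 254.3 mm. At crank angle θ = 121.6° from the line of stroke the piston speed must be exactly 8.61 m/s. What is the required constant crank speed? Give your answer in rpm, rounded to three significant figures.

1480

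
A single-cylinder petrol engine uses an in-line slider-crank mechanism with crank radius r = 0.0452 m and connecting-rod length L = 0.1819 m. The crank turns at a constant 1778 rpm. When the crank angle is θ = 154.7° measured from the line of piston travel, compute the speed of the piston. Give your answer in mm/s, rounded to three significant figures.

2780

ω = 2π·1778/60 = 186.2 rad/s
For an in-line slider-crank, x = r cosθ + √(L² − r² sin²θ), so v = −rω sinθ·[1 + r cosθ/√(L² − r² sin²θ)].
With r = 0.0452 m, L = 0.1819 m, θ = 154.7°: √(L² − r² sin²θ) = 0.18087 m.
v = −0.0452·186.2·0.42736·[1 + 0.0452·-0.90408/0.18087] = -2.784 m/s.
|v| = 2.784 m/s = 2784 mm/s.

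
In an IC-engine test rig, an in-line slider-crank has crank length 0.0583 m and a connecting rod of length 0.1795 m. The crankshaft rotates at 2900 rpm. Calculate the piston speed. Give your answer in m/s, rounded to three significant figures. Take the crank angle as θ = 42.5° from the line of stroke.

14.9

ω = 2π·2900/60 = 303.7 rad/s
For an in-line slider-crank, x = r cosθ + √(L² − r² sin²θ), so v = −rω sinθ·[1 + r cosθ/√(L² − r² sin²θ)].
With r = 0.0583 m, L = 0.1795 m, θ = 42.5°: √(L² − r² sin²θ) = 0.17513 m.
v = −0.0583·303.7·0.67559·[1 + 0.0583·0.73728/0.17513] = -14.897 m/s.
|v| = 14.897 m/s.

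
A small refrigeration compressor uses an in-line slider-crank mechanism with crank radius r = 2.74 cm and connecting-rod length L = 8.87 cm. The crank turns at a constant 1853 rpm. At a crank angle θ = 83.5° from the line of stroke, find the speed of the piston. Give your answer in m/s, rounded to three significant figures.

5.48

ω = 2π·1853/60 = 194 rad/s
For an in-line slider-crank, x = r cosθ + √(L² − r² sin²θ), so v = −rω sinθ·[1 + r cosθ/√(L² − r² sin²θ)].
With r = 0.0274 m, L = 0.0887 m, θ = 83.5°: √(L² − r² sin²θ) = 0.084419 m.
v = −0.0274·194·0.99357·[1 + 0.0274·0.11320/0.084419] = -5.4768 m/s.
|v| = 5.4768 m/s.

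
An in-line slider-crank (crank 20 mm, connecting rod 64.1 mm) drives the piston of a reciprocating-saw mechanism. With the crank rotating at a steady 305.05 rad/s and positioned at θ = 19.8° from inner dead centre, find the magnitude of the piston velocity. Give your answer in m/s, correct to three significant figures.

2.68

ω = 305.1 rad/s
For an in-line slider-crank, x = r cosθ + √(L² − r² sin²θ), so v = −rω sinθ·[1 + r cosθ/√(L² − r² sin²θ)].
With r = 0.02 m, L = 0.0641 m, θ = 19.8°: √(L² − r² sin²θ) = 0.063741 m.
v = −0.02·305.1·0.33874·[1 + 0.02·0.94088/0.063741] = -2.6768 m/s.
|v| = 2.6768 m/s.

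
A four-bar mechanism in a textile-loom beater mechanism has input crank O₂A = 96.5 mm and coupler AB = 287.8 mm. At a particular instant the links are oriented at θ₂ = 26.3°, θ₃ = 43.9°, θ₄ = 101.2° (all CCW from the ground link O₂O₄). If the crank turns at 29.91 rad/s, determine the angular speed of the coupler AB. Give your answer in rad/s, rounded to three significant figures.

ω₂ = 29.91 rad/s
Differentiating the loop-closure r₂e^{iθ₂}+r₃e^{iθ₃}=r₁+r₄e^{iθ₄} gives r₂ω₂e^{iθ₂}+r₃ω₃e^{iθ₃}=r₄ω₄e^{iθ₄}.
Eliminating the other unknown: ω₃ = r₂ω₂ sin(θ₄−θ₂) / [r₃ sin(θ₃−θ₄)].
Numerator sine = +0.96547; denominator sine = -0.84151.
Result = 0.0965·29.91·(+0.96547) / (0.2878·(-0.84151)) = -11.506 rad/s; magnitude 11.506 rad/s.

11.5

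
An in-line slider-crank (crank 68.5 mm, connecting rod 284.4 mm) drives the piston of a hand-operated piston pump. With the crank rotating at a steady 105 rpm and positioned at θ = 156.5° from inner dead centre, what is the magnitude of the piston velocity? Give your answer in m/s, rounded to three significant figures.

ω = 2π·105/60 = 11 rad/s
For an in-line slider-crank, x = r cosθ + √(L² − r² sin²θ), so v = −rω sinθ·[1 + r cosθ/√(L² − r² sin²θ)].
With r = 0.0685 m, L = 0.2844 m, θ = 156.5°: √(L² − r² sin²θ) = 0.28309 m.
v = −0.0685·11·0.39875·[1 + 0.0685·-0.91706/0.28309] = -0.23369 m/s.
|v| = 0.23369 m/s.

0.234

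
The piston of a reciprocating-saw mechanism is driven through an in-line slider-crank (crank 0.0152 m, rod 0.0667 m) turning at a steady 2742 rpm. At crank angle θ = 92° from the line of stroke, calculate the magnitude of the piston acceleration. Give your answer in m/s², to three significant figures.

ω = 2π·2742/60 = 287.1 rad/s
x(θ) = r cosθ + √(L² − r² sin²θ); with ω constant, a = ω²·d²x/dθ².
d²x/dθ² = −r cosθ − r²(cos2θ)/√u − r⁴ sin²2θ/(4u^{3/2}),  u = L² − r² sin²θ = 0.00421813 m².
Substituting r = 0.0152 m, L = 0.0667 m, θ = 92°: d²x/dθ² = +0.0040789 m.
a = ω²·d²x/dθ² = (287.1)²·(+0.0040789) = +336.31 m/s²;  |a| = 336.31 m/s².

336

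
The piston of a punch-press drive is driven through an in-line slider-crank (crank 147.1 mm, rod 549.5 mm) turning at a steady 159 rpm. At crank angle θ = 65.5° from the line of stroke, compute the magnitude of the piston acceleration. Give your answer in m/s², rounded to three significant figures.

ω = 2π·159/60 = 16.65 rad/s
x(θ) = r cosθ + √(L² − r² sin²θ); with ω constant, a = ω²·d²x/dθ².
d²x/dθ² = −r cosθ − r²(cos2θ)/√u − r⁴ sin²2θ/(4u^{3/2}),  u = L² − r² sin²θ = 0.284033 m².
Substituting r = 0.1471 m, L = 0.5495 m, θ = 65.5°: d²x/dθ² = -0.034805 m.
a = ω²·d²x/dθ² = (16.65)²·(-0.034805) = -9.6492 m/s²;  |a| = 9.6492 m/s².

9.65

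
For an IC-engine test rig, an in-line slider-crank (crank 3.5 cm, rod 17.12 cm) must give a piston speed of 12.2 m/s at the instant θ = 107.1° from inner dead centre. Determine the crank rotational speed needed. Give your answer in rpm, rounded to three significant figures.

3710

For an in-line slider-crank, |v_piston| = rω|sinθ|·[1 + r cosθ/√(L² − r² sin²θ)].
With r = 0.035 m, L = 0.1712 m, θ = 107.1°: the bracketed kinematic factor |dx/dθ| = 0.031402 m.
ω = v/|dx/dθ| = 12.2/0.031402 = 388.51 rad/s.
N = 60ω/(2π) = 3710 rpm.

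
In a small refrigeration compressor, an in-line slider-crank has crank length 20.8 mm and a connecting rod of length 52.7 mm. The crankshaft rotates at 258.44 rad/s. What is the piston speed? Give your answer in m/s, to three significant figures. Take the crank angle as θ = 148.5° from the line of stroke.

ω = 258.4 rad/s
For an in-line slider-crank, x = r cosθ + √(L² − r² sin²θ), so v = −rω sinθ·[1 + r cosθ/√(L² − r² sin²θ)].
With r = 0.0208 m, L = 0.0527 m, θ = 148.5°: √(L² − r² sin²θ) = 0.051567 m.
v = −0.0208·258.4·0.52250·[1 + 0.0208·-0.85264/0.051567] = -1.8427 m/s.
|v| = 1.8427 m/s.

1.84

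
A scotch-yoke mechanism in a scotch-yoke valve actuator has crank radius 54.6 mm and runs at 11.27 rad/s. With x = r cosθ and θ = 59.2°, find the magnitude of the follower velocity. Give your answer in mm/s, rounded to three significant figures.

ω = 11.27 rad/s
x = r cosθ ⇒ ẋ = −rω sinθ.
|v| = rω|sinθ| = 0.0546·11.27·|sin 59.2°| = 0.52855 m/s = 528.55 mm/s.

529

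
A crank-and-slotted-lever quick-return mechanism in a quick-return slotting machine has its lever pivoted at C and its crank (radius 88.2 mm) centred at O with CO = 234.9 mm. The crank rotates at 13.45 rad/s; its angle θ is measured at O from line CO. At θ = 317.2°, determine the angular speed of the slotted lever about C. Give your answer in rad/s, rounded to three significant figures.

3.31

ω = 13.45 rad/s
Crank pin A relative to C: A = (d + r cosθ, r sinθ); lever angle φ = atan2(r sinθ, d + r cosθ).
Differentiating tanφ: φ̇ = rω(d cosθ + r)/(d² + r² + 2dr cosθ).
d² + r² + 2dr cosθ = |CA|² = 0.0933603 m²;  d cosθ + r = +0.26055 m.
|ω_lever| = |0.0882·13.45·+0.26055| / 0.0933603 = 3.3107 rad/s.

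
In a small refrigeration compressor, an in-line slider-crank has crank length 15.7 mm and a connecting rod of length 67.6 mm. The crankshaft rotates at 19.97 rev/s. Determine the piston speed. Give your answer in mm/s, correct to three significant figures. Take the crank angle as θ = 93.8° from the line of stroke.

1930

ω = 2π·20 = 125.5 rad/s
For an in-line slider-crank, x = r cosθ + √(L² − r² sin²θ), so v = −rω sinθ·[1 + r cosθ/√(L² − r² sin²θ)].
With r = 0.0157 m, L = 0.0676 m, θ = 93.8°: √(L² − r² sin²θ) = 0.06576 m.
v = −0.0157·125.5·0.99780·[1 + 0.0157·-0.06627/0.06576] = -1.9345 m/s.
|v| = 1.9345 m/s = 1934.5 mm/s.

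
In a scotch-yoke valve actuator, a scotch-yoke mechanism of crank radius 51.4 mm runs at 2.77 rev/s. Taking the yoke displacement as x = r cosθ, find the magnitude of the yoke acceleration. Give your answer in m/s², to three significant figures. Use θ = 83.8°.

ω = 17.4 rad/s (from 2.77 rev/s).
x = r cosθ ⇒ ẍ = −rω² cosθ (ω constant).
|a| = rω²|cosθ| = 0.0514·(17.4)²·|cos 83.8°| = 1.6815 m/s².

1.68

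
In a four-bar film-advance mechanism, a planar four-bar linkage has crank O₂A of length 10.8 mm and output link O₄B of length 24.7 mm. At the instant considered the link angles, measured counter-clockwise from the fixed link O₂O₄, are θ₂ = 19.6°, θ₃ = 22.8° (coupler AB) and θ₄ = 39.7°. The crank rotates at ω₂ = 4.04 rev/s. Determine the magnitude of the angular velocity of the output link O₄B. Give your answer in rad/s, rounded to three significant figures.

2.13

ω₂ = 25.38 rad/s (from 4.04 rev/s).
Differentiating the loop-closure r₂e^{iθ₂}+r₃e^{iθ₃}=r₁+r₄e^{iθ₄} gives r₂ω₂e^{iθ₂}+r₃ω₃e^{iθ₃}=r₄ω₄e^{iθ₄}.
Eliminating the other unknown: ω₄ = r₂ω₂ sin(θ₂−θ₃) / [r₄ sin(θ₄−θ₃)].
Numerator sine = -0.05582; denominator sine = +0.29070.
Result = 0.0108·25.38·(-0.05582) / (0.0247·(+0.29070)) = -2.1313 rad/s; magnitude 2.1313 rad/s.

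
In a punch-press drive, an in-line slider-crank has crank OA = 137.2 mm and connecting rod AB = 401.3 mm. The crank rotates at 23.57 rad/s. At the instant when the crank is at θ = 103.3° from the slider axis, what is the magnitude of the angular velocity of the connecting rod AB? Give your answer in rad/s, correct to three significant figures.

1.97

ω = 23.57 rad/s
The rod makes angle φ with the slider axis where L sinφ = r sinθ; differentiating, L cosφ·φ̇ = r ω cosθ.
L cosφ = √(L² − r² sin²θ) = 0.37844 m.
|ω_rod| = r ω |cosθ| / √(L² − r² sin²θ) = 0.1372·23.57·0.23005/0.37844 = 1.9658 rad/s.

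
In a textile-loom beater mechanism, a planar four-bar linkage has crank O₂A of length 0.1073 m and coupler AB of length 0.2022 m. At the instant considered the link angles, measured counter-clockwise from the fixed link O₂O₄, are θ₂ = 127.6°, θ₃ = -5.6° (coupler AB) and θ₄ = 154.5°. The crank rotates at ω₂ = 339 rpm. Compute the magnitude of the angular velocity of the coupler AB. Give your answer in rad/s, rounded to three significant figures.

25.0

ω₂ = 35.5 rad/s (from 339 rpm).
Differentiating the loop-closure r₂e^{iθ₂}+r₃e^{iθ₃}=r₁+r₄e^{iθ₄} gives r₂ω₂e^{iθ₂}+r₃ω₃e^{iθ₃}=r₄ω₄e^{iθ₄}.
Eliminating the other unknown: ω₃ = r₂ω₂ sin(θ₄−θ₂) / [r₃ sin(θ₃−θ₄)].
Numerator sine = +0.45243; denominator sine = -0.34038.
Result = 0.1073·35.5·(+0.45243) / (0.2022·(-0.34038)) = -25.04 rad/s; magnitude 25.04 rad/s.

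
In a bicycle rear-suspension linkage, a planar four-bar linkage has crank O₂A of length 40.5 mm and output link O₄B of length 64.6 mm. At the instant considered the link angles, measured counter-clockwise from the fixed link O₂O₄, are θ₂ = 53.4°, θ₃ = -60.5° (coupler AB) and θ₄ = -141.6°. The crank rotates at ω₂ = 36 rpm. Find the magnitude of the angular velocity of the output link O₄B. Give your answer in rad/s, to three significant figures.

ω₂ = 3.77 rad/s (from 36 rpm).
Differentiating the loop-closure r₂e^{iθ₂}+r₃e^{iθ₃}=r₁+r₄e^{iθ₄} gives r₂ω₂e^{iθ₂}+r₃ω₃e^{iθ₃}=r₄ω₄e^{iθ₄}.
Eliminating the other unknown: ω₄ = r₂ω₂ sin(θ₂−θ₃) / [r₄ sin(θ₄−θ₃)].
Numerator sine = +0.91425; denominator sine = -0.98796.
Result = 0.0405·3.77·(+0.91425) / (0.0646·(-0.98796)) = -2.1872 rad/s; magnitude 2.1872 rad/s.

2.19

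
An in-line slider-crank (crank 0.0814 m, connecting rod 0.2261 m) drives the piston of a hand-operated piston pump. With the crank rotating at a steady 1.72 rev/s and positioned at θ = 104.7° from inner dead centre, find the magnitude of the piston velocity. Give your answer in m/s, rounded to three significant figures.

0.768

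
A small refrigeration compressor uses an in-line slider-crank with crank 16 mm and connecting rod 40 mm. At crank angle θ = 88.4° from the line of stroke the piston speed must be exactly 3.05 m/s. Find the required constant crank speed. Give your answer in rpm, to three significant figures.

1800

For an in-line slider-crank, |v_piston| = rω|sinθ|·[1 + r cosθ/√(L² − r² sin²θ)].
With r = 0.016 m, L = 0.04 m, θ = 88.4°: the bracketed kinematic factor |dx/dθ| = 0.016189 m.
ω = v/|dx/dθ| = 3.05/0.016189 = 188.4 rad/s.
N = 60ω/(2π) = 1799.1 rpm.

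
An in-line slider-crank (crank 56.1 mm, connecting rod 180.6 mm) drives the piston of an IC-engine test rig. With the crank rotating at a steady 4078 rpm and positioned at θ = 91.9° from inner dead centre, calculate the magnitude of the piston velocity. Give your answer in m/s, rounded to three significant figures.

ω = 2π·4078/60 = 427 rad/s
For an in-line slider-crank, x = r cosθ + √(L² − r² sin²θ), so v = −rω sinθ·[1 + r cosθ/√(L² − r² sin²θ)].
With r = 0.0561 m, L = 0.1806 m, θ = 91.9°: √(L² − r² sin²θ) = 0.17168 m.
v = −0.0561·427·0.99945·[1 + 0.0561·-0.03316/0.17168] = -23.685 m/s.
|v| = 23.685 m/s.

23.7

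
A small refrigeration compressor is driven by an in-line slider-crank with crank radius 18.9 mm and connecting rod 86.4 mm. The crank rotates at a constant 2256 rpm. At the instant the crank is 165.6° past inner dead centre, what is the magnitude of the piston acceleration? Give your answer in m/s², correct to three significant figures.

ω = 2π·2256/60 = 236.2 rad/s
x(θ) = r cosθ + √(L² − r² sin²θ); with ω constant, a = ω²·d²x/dθ².
d²x/dθ² = −r cosθ − r²(cos2θ)/√u − r⁴ sin²2θ/(4u^{3/2}),  u = L² − r² sin²θ = 0.00744287 m².
Substituting r = 0.0189 m, L = 0.0864 m, θ = 165.6°: d²x/dθ² = +0.014666 m.
a = ω²·d²x/dθ² = (236.2)²·(+0.014666) = +818.57 m/s²;  |a| = 818.57 m/s².

819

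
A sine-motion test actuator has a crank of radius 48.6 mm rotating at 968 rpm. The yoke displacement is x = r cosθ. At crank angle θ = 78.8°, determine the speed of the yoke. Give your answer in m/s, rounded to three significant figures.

4.83

ω = 101.4 rad/s (from 968 rpm).
x = r cosθ ⇒ ẋ = −rω sinθ.
|v| = rω|sinθ| = 0.0486·101.4·|sin 78.8°| = 4.8327 m/s.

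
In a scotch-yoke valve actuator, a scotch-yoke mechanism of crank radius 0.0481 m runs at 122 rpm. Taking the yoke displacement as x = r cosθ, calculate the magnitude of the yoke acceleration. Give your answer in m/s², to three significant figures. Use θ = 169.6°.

ω = 12.78 rad/s (from 122 rpm).
x = r cosθ ⇒ ẍ = −rω² cosθ (ω constant).
|a| = rω²|cosθ| = 0.0481·(12.78)²·|cos 169.6°| = 7.722 m/s².

7.72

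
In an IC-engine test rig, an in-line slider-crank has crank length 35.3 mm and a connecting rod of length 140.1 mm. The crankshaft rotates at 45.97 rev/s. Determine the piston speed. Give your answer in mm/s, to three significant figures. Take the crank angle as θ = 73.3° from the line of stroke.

ω = 2π·46 = 288.8 rad/s
For an in-line slider-crank, x = r cosθ + √(L² − r² sin²θ), so v = −rω sinθ·[1 + r cosθ/√(L² − r² sin²θ)].
With r = 0.0353 m, L = 0.1401 m, θ = 73.3°: √(L² − r² sin²θ) = 0.13596 m.
v = −0.0353·288.8·0.95782·[1 + 0.0353·0.28736/0.13596] = -10.495 m/s.
|v| = 10.495 m/s = 10495 mm/s.

10500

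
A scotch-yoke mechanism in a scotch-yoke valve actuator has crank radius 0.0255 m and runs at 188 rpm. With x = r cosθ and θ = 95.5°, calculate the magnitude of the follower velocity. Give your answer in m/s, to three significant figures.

0.500

ω = 19.69 rad/s (from 188 rpm).
x = r cosθ ⇒ ẋ = −rω sinθ.
|v| = rω|sinθ| = 0.0255·19.69·|sin 95.5°| = 0.49972 m/s.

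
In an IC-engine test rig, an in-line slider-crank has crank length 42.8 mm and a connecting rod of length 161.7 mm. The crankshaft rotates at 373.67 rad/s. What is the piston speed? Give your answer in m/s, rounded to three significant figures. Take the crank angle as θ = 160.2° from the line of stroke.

4.06

ω = 373.7 rad/s
For an in-line slider-crank, x = r cosθ + √(L² − r² sin²θ), so v = −rω sinθ·[1 + r cosθ/√(L² − r² sin²θ)].
With r = 0.0428 m, L = 0.1617 m, θ = 160.2°: √(L² − r² sin²θ) = 0.16105 m.
v = −0.0428·373.7·0.33874·[1 + 0.0428·-0.94088/0.16105] = -4.0628 m/s.
|v| = 4.0628 m/s.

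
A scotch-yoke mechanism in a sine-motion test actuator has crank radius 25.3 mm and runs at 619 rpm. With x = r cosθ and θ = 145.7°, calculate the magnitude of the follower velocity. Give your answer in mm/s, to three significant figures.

ω = 64.82 rad/s (from 619 rpm).
x = r cosθ ⇒ ẋ = −rω sinθ.
|v| = rω|sinθ| = 0.0253·64.82·|sin 145.7°| = 0.92417 m/s = 924.17 mm/s.

924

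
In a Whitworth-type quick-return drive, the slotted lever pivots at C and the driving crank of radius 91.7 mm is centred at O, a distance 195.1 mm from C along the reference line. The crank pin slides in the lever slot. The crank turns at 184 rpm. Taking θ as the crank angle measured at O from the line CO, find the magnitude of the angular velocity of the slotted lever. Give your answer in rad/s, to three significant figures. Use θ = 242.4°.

ω = 19.27 rad/s (from 184 rpm).
Crank pin A relative to C: A = (d + r cosθ, r sinθ); lever angle φ = atan2(r sinθ, d + r cosθ).
Differentiating tanφ: φ̇ = rω(d cosθ + r)/(d² + r² + 2dr cosθ).
d² + r² + 2dr cosθ = |CA|² = 0.0298955 m²;  d cosθ + r = +0.0013109 m.
|ω_lever| = |0.0917·19.27·+0.0013109| / 0.0298955 = 0.077481 rad/s.

0.0775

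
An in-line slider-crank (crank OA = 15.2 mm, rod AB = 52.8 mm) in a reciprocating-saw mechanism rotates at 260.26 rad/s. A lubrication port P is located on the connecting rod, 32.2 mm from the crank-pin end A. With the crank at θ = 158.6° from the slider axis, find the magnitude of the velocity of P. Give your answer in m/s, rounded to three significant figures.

ω = 260.3 rad/s.  Crank-pin speed |V_A| = rω = 3.956 m/s, perpendicular to OA.
Rod angle: sinφ = −(r/L) sinθ ⇒ φ = -6.029°; ω_rod = −rω cosθ/√(L²−r²sin²θ) = +70.146 rad/s.
V_P = V_A + ω_rod × AP, with AP = 0.0322 m along the rod.
Components: V_Px = −rω sinθ − a·ω_rod·sinφ = -1.2062 m/s;  V_Py = rω cosθ + a·ω_rod·cosφ = -1.437 m/s.
|V_P| = √(V_Px² + V_Py²) = 1.8761 m/s.

1.88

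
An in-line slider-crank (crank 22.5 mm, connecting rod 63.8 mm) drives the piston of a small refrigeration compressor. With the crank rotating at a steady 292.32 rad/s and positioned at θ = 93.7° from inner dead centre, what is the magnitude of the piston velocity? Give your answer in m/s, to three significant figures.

6.40

ω = 292.3 rad/s
For an in-line slider-crank, x = r cosθ + √(L² − r² sin²θ), so v = −rω sinθ·[1 + r cosθ/√(L² − r² sin²θ)].
With r = 0.0225 m, L = 0.0638 m, θ = 93.7°: √(L² − r² sin²θ) = 0.059718 m.
v = −0.0225·292.3·0.99792·[1 + 0.0225·-0.06453/0.059718] = -6.4039 m/s.
|v| = 6.4039 m/s.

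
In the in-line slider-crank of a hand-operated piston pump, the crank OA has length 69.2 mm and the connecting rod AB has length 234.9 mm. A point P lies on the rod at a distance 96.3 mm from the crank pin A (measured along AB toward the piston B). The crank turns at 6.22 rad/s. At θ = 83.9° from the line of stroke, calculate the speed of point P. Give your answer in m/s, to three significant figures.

0.435

ω = 6.22 rad/s.  Crank-pin speed |V_A| = rω = 0.43042 m/s, perpendicular to OA.
Rod angle: sinφ = −(r/L) sinθ ⇒ φ = -17.033°; ω_rod = −rω cosθ/√(L²−r²sin²θ) = -0.20365 rad/s.
V_P = V_A + ω_rod × AP, with AP = 0.0963 m along the rod.
Components: V_Px = −rω sinθ − a·ω_rod·sinφ = -0.43373 m/s;  V_Py = rω cosθ + a·ω_rod·cosφ = +0.026988 m/s.
|V_P| = √(V_Px² + V_Py²) = 0.43457 m/s.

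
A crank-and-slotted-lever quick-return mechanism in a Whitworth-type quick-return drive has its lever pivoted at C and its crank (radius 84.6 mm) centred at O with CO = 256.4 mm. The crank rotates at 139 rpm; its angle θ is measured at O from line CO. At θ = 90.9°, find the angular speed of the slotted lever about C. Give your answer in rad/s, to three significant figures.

1.37

ω = 14.56 rad/s (from 139 rpm).
Crank pin A relative to C: A = (d + r cosθ, r sinθ); lever angle φ = atan2(r sinθ, d + r cosθ).
Differentiating tanφ: φ̇ = rω(d cosθ + r)/(d² + r² + 2dr cosθ).
d² + r² + 2dr cosθ = |CA|² = 0.0722167 m²;  d cosθ + r = +0.080573 m.
|ω_lever| = |0.0846·14.56·+0.080573| / 0.0722167 = 1.3739 rad/s.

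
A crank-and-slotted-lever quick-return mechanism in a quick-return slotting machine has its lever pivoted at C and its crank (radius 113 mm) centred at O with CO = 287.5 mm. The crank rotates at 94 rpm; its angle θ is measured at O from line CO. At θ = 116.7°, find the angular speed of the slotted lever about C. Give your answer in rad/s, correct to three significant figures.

0.272

ω = 9.844 rad/s (from 94 rpm).
Crank pin A relative to C: A = (d + r cosθ, r sinθ); lever angle φ = atan2(r sinθ, d + r cosθ).
Differentiating tanφ: φ̇ = rω(d cosθ + r)/(d² + r² + 2dr cosθ).
d² + r² + 2dr cosθ = |CA|² = 0.0662307 m²;  d cosθ + r = -0.016179 m.
|ω_lever| = |0.113·9.844·-0.016179| / 0.0662307 = 0.27173 rad/s.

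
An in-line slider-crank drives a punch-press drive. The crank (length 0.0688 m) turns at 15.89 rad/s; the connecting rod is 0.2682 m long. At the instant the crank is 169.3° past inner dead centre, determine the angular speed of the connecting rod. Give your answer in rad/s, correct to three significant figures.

4.01

ω = 15.89 rad/s
The rod makes angle φ with the slider axis where L sinφ = r sinθ; differentiating, L cosφ·φ̇ = r ω cosθ.
L cosφ = √(L² − r² sin²θ) = 0.2679 m.
|ω_rod| = r ω |cosθ| / √(L² − r² sin²θ) = 0.0688·15.89·0.98261/0.2679 = 4.0099 rad/s.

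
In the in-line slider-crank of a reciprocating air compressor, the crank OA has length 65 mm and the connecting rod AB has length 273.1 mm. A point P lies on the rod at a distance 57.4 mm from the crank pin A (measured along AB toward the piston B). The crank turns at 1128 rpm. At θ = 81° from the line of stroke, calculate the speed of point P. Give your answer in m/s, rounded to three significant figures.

7.70

ω = 118.1 rad/s.  Crank-pin speed |V_A| = rω = 7.6781 m/s, perpendicular to OA.
Rod angle: sinφ = −(r/L) sinθ ⇒ φ = -13.596°; ω_rod = −rω cosθ/√(L²−r²sin²θ) = -4.5249 rad/s.
V_P = V_A + ω_rod × AP, with AP = 0.0574 m along the rod.
Components: V_Px = −rω sinθ − a·ω_rod·sinφ = -7.6446 m/s;  V_Py = rω cosθ + a·ω_rod·cosφ = +0.94866 m/s.
|V_P| = √(V_Px² + V_Py²) = 7.7032 m/s.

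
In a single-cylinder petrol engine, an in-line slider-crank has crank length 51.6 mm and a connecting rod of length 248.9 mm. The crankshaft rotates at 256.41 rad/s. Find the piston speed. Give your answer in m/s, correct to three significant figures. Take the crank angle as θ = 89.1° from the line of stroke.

13.3

ω = 256.4 rad/s
For an in-line slider-crank, x = r cosθ + √(L² − r² sin²θ), so v = −rω sinθ·[1 + r cosθ/√(L² − r² sin²θ)].
With r = 0.0516 m, L = 0.2489 m, θ = 89.1°: √(L² − r² sin²θ) = 0.24349 m.
v = −0.0516·256.4·0.99988·[1 + 0.0516·0.01571/0.24349] = -13.273 m/s.
|v| = 13.273 m/s.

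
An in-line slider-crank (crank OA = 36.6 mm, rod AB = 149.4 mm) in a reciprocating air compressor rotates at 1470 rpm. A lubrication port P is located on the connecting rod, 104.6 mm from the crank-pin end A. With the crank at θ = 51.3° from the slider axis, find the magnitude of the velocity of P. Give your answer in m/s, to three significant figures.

4.99

ω = 153.9 rad/s.  Crank-pin speed |V_A| = rω = 5.6341 m/s, perpendicular to OA.
Rod angle: sinφ = −(r/L) sinθ ⇒ φ = -11.022°; ω_rod = −rω cosθ/√(L²−r²sin²θ) = -24.022 rad/s.
V_P = V_A + ω_rod × AP, with AP = 0.1046 m along the rod.
Components: V_Px = −rω sinθ − a·ω_rod·sinφ = -4.8775 m/s;  V_Py = rω cosθ + a·ω_rod·cosφ = +1.0563 m/s.
|V_P| = √(V_Px² + V_Py²) = 4.9905 m/s.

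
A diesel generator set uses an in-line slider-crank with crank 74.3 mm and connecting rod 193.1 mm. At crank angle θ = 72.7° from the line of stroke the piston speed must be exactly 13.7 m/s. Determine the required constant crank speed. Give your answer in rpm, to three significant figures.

For an in-line slider-crank, |v_piston| = rω|sinθ|·[1 + r cosθ/√(L² − r² sin²θ)].
With r = 0.0743 m, L = 0.1931 m, θ = 72.7°: the bracketed kinematic factor |dx/dθ| = 0.079666 m.
ω = v/|dx/dθ| = 13.7/0.079666 = 171.97 rad/s.
N = 60ω/(2π) = 1642.2 rpm.

1640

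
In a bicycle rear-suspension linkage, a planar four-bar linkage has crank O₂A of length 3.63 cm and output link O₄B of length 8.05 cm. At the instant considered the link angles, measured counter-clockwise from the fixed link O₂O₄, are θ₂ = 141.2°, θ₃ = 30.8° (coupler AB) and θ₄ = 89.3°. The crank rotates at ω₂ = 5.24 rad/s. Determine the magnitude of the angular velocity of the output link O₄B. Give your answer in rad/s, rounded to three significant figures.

2.60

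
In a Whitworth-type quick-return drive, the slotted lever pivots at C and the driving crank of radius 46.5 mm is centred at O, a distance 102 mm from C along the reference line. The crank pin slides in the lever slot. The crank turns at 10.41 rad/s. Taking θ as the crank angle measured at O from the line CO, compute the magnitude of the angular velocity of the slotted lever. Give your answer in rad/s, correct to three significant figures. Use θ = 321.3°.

ω = 10.41 rad/s
Crank pin A relative to C: A = (d + r cosθ, r sinθ); lever angle φ = atan2(r sinθ, d + r cosθ).
Differentiating tanφ: φ̇ = rω(d cosθ + r)/(d² + r² + 2dr cosθ).
d² + r² + 2dr cosθ = |CA|² = 0.0199694 m²;  d cosθ + r = +0.1261 m.
|ω_lever| = |0.0465·10.41·+0.1261| / 0.0199694 = 3.0568 rad/s.

3.06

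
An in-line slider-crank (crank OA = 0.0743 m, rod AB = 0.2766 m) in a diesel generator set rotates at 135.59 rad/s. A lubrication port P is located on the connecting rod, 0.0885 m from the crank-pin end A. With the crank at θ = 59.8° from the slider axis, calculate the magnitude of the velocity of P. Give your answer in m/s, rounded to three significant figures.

ω = 135.6 rad/s.  Crank-pin speed |V_A| = rω = 10.074 m/s, perpendicular to OA.
Rod angle: sinφ = −(r/L) sinθ ⇒ φ = -13.424°; ω_rod = −rω cosθ/√(L²−r²sin²θ) = -18.836 rad/s.
V_P = V_A + ω_rod × AP, with AP = 0.0885 m along the rod.
Components: V_Px = −rω sinθ − a·ω_rod·sinφ = -9.094 m/s;  V_Py = rω cosθ + a·ω_rod·cosφ = +3.4462 m/s.
|V_P| = √(V_Px² + V_Py²) = 9.7251 m/s.

9.73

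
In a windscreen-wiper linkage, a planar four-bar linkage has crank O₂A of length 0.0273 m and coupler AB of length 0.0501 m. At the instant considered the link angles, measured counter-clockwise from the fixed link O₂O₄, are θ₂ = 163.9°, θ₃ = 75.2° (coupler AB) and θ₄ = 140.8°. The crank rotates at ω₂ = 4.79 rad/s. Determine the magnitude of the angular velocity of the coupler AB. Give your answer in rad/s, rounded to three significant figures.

1.12

ω₂ = 4.79 rad/s
Differentiating the loop-closure r₂e^{iθ₂}+r₃e^{iθ₃}=r₁+r₄e^{iθ₄} gives r₂ω₂e^{iθ₂}+r₃ω₃e^{iθ₃}=r₄ω₄e^{iθ₄}.
Eliminating the other unknown: ω₃ = r₂ω₂ sin(θ₄−θ₂) / [r₃ sin(θ₃−θ₄)].
Numerator sine = -0.39234; denominator sine = -0.91068.
Result = 0.0273·4.79·(-0.39234) / (0.0501·(-0.91068)) = +1.1245 rad/s; magnitude 1.1245 rad/s.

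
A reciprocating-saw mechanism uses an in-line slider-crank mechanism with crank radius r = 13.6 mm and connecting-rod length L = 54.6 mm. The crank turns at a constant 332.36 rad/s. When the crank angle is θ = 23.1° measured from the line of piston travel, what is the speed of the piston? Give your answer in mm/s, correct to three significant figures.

ω = 332.4 rad/s
For an in-line slider-crank, x = r cosθ + √(L² − r² sin²θ), so v = −rω sinθ·[1 + r cosθ/√(L² − r² sin²θ)].
With r = 0.0136 m, L = 0.0546 m, θ = 23.1°: √(L² − r² sin²θ) = 0.054339 m.
v = −0.0136·332.4·0.39234·[1 + 0.0136·0.91982/0.054339] = -2.1817 m/s.
|v| = 2.1817 m/s = 2181.7 mm/s.

2180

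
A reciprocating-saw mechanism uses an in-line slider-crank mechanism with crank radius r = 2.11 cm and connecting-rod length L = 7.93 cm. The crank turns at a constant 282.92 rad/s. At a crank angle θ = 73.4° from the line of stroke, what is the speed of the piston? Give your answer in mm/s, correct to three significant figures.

ω = 282.9 rad/s
For an in-line slider-crank, x = r cosθ + √(L² − r² sin²θ), so v = −rω sinθ·[1 + r cosθ/√(L² − r² sin²θ)].
With r = 0.0211 m, L = 0.0793 m, θ = 73.4°: √(L² − r² sin²θ) = 0.076679 m.
v = −0.0211·282.9·0.95832·[1 + 0.0211·0.28569/0.076679] = -6.1706 m/s.
|v| = 6.1706 m/s = 6170.6 mm/s.

6170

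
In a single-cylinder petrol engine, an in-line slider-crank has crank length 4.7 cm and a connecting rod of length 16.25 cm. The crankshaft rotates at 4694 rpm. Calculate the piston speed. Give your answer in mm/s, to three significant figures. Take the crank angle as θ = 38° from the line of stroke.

ω = 2π·4694/60 = 491.6 rad/s
For an in-line slider-crank, x = r cosθ + √(L² − r² sin²θ), so v = −rω sinθ·[1 + r cosθ/√(L² − r² sin²θ)].
With r = 0.047 m, L = 0.1625 m, θ = 38°: √(L² − r² sin²θ) = 0.1599 m.
v = −0.047·491.6·0.61566·[1 + 0.047·0.78801/0.1599] = -17.518 m/s.
|v| = 17.518 m/s = 17518 mm/s.

17500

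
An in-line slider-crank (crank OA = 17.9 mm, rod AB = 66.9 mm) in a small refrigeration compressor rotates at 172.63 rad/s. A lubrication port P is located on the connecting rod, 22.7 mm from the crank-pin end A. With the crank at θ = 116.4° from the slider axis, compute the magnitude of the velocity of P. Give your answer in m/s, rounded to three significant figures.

ω = 172.6 rad/s.  Crank-pin speed |V_A| = rω = 3.0901 m/s, perpendicular to OA.
Rod angle: sinφ = −(r/L) sinθ ⇒ φ = -13.866°; ω_rod = −rω cosθ/√(L²−r²sin²θ) = +21.154 rad/s.
V_P = V_A + ω_rod × AP, with AP = 0.0227 m along the rod.
Components: V_Px = −rω sinθ − a·ω_rod·sinφ = -2.6527 m/s;  V_Py = rω cosθ + a·ω_rod·cosφ = -0.90776 m/s.
|V_P| = √(V_Px² + V_Py²) = 2.8038 m/s.

2.80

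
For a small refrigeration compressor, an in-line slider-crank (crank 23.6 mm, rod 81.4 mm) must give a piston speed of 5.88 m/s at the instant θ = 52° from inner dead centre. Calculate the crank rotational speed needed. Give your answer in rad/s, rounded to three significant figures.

For an in-line slider-crank, |v_piston| = rω|sinθ|·[1 + r cosθ/√(L² − r² sin²θ)].
With r = 0.0236 m, L = 0.0814 m, θ = 52°: the bracketed kinematic factor |dx/dθ| = 0.022007 m.
ω = v/|dx/dθ| = 5.88/0.022007 = 267.19 rad/s.

267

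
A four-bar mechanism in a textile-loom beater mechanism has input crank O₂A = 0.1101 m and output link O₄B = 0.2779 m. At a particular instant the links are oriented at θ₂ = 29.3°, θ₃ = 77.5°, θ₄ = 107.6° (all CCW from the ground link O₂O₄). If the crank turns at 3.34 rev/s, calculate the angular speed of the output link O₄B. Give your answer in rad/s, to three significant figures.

12.4

ω₂ = 20.99 rad/s (from 3.34 rev/s).
Differentiating the loop-closure r₂e^{iθ₂}+r₃e^{iθ₃}=r₁+r₄e^{iθ₄} gives r₂ω₂e^{iθ₂}+r₃ω₃e^{iθ₃}=r₄ω₄e^{iθ₄}.
Eliminating the other unknown: ω₄ = r₂ω₂ sin(θ₂−θ₃) / [r₄ sin(θ₄−θ₃)].
Numerator sine = -0.74548; denominator sine = +0.50151.
Result = 0.1101·20.99·(-0.74548) / (0.2779·(+0.50151)) = -12.359 rad/s; magnitude 12.359 rad/s.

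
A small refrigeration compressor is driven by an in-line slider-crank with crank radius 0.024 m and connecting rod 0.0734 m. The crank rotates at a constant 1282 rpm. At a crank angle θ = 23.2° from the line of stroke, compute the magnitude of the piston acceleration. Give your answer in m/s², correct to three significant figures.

ω = 2π·1282/60 = 134.3 rad/s
x(θ) = r cosθ + √(L² − r² sin²θ); with ω constant, a = ω²·d²x/dθ².
d²x/dθ² = −r cosθ − r²(cos2θ)/√u − r⁴ sin²2θ/(4u^{3/2}),  u = L² − r² sin²θ = 0.00529817 m².
Substituting r = 0.024 m, L = 0.0734 m, θ = 23.2°: d²x/dθ² = -0.027629 m.
a = ω²·d²x/dθ² = (134.3)²·(-0.027629) = -497.97 m/s²;  |a| = 497.97 m/s².

498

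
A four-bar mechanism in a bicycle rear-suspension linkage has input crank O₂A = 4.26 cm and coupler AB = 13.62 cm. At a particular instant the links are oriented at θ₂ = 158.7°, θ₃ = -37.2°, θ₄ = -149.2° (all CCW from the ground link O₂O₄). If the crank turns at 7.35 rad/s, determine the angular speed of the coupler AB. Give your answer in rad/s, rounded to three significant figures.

1.96

ω₂ = 7.35 rad/s
Differentiating the loop-closure r₂e^{iθ₂}+r₃e^{iθ₃}=r₁+r₄e^{iθ₄} gives r₂ω₂e^{iθ₂}+r₃ω₃e^{iθ₃}=r₄ω₄e^{iθ₄}.
Eliminating the other unknown: ω₃ = r₂ω₂ sin(θ₄−θ₂) / [r₃ sin(θ₃−θ₄)].
Numerator sine = +0.78908; denominator sine = +0.92718.
Result = 0.0426·7.35·(+0.78908) / (0.1362·(+0.92718)) = +1.9565 rad/s; magnitude 1.9565 rad/s.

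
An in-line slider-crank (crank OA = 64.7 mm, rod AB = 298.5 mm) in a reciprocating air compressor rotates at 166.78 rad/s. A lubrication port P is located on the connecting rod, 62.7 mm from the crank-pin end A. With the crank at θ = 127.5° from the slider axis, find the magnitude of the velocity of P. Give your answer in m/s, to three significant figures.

9.81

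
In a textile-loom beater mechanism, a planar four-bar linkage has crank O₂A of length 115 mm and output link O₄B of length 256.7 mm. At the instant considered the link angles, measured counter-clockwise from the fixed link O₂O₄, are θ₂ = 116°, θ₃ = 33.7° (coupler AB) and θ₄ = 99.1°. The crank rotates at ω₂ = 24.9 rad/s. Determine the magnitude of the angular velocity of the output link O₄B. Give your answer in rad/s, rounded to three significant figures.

12.2

ω₂ = 24.9 rad/s
Differentiating the loop-closure r₂e^{iθ₂}+r₃e^{iθ₃}=r₁+r₄e^{iθ₄} gives r₂ω₂e^{iθ₂}+r₃ω₃e^{iθ₃}=r₄ω₄e^{iθ₄}.
Eliminating the other unknown: ω₄ = r₂ω₂ sin(θ₂−θ₃) / [r₄ sin(θ₄−θ₃)].
Numerator sine = +0.99098; denominator sine = +0.90924.
Result = 0.115·24.9·(+0.99098) / (0.2567·(+0.90924)) = +12.158 rad/s; magnitude 12.158 rad/s.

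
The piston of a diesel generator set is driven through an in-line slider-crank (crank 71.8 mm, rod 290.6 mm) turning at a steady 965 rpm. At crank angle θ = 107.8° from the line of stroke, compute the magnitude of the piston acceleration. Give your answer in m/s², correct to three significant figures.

375

ω = 2π·965/60 = 101.1 rad/s
x(θ) = r cosθ + √(L² − r² sin²θ); with ω constant, a = ω²·d²x/dθ².
d²x/dθ² = −r cosθ − r²(cos2θ)/√u − r⁴ sin²2θ/(4u^{3/2}),  u = L² − r² sin²θ = 0.0797749 m².
Substituting r = 0.0718 m, L = 0.2906 m, θ = 107.8°: d²x/dθ² = +0.03669 m.
a = ω²·d²x/dθ² = (101.1)²·(+0.03669) = +374.68 m/s²;  |a| = 374.68 m/s².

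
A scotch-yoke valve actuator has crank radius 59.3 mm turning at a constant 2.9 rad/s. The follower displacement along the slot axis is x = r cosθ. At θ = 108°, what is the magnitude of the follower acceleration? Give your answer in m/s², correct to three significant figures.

0.154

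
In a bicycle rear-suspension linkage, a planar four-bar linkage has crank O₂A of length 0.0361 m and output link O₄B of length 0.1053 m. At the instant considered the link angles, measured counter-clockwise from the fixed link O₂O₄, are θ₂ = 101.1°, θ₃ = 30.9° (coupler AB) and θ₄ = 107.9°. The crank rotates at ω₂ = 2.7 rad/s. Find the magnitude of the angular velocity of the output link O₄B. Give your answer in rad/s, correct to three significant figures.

ω₂ = 2.7 rad/s
Differentiating the loop-closure r₂e^{iθ₂}+r₃e^{iθ₃}=r₁+r₄e^{iθ₄} gives r₂ω₂e^{iθ₂}+r₃ω₃e^{iθ₃}=r₄ω₄e^{iθ₄}.
Eliminating the other unknown: ω₄ = r₂ω₂ sin(θ₂−θ₃) / [r₄ sin(θ₄−θ₃)].
Numerator sine = +0.94088; denominator sine = +0.97437.
Result = 0.0361·2.7·(+0.94088) / (0.1053·(+0.97437)) = +0.89383 rad/s; magnitude 0.89383 rad/s.

0.894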